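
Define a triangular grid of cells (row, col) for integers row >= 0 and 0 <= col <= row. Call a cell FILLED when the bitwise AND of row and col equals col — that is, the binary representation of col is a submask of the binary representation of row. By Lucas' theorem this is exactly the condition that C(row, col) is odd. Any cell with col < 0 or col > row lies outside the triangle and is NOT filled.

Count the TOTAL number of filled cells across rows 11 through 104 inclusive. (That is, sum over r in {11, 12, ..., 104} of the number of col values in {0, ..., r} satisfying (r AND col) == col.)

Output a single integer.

r11=1011 pc3: +8 =8
r12=1100 pc2: +4 =12
r13=1101 pc3: +8 =20
r14=1110 pc3: +8 =28
r15=1111 pc4: +16 =44
r16=10000 pc1: +2 =46
r17=10001 pc2: +4 =50
r18=10010 pc2: +4 =54
r19=10011 pc3: +8 =62
r20=10100 pc2: +4 =66
r21=10101 pc3: +8 =74
r22=10110 pc3: +8 =82
r23=10111 pc4: +16 =98
r24=11000 pc2: +4 =102
r25=11001 pc3: +8 =110
r26=11010 pc3: +8 =118
r27=11011 pc4: +16 =134
r28=11100 pc3: +8 =142
r29=11101 pc4: +16 =158
r30=11110 pc4: +16 =174
r31=11111 pc5: +32 =206
r32=100000 pc1: +2 =208
r33=100001 pc2: +4 =212
r34=100010 pc2: +4 =216
r35=100011 pc3: +8 =224
r36=100100 pc2: +4 =228
r37=100101 pc3: +8 =236
r38=100110 pc3: +8 =244
r39=100111 pc4: +16 =260
r40=101000 pc2: +4 =264
r41=101001 pc3: +8 =272
r42=101010 pc3: +8 =280
r43=101011 pc4: +16 =296
r44=101100 pc3: +8 =304
r45=101101 pc4: +16 =320
r46=101110 pc4: +16 =336
r47=101111 pc5: +32 =368
r48=110000 pc2: +4 =372
r49=110001 pc3: +8 =380
r50=110010 pc3: +8 =388
r51=110011 pc4: +16 =404
r52=110100 pc3: +8 =412
r53=110101 pc4: +16 =428
r54=110110 pc4: +16 =444
r55=110111 pc5: +32 =476
r56=111000 pc3: +8 =484
r57=111001 pc4: +16 =500
r58=111010 pc4: +16 =516
r59=111011 pc5: +32 =548
r60=111100 pc4: +16 =564
r61=111101 pc5: +32 =596
r62=111110 pc5: +32 =628
r63=111111 pc6: +64 =692
r64=1000000 pc1: +2 =694
r65=1000001 pc2: +4 =698
r66=1000010 pc2: +4 =702
r67=1000011 pc3: +8 =710
r68=1000100 pc2: +4 =714
r69=1000101 pc3: +8 =722
r70=1000110 pc3: +8 =730
r71=1000111 pc4: +16 =746
r72=1001000 pc2: +4 =750
r73=1001001 pc3: +8 =758
r74=1001010 pc3: +8 =766
r75=1001011 pc4: +16 =782
r76=1001100 pc3: +8 =790
r77=1001101 pc4: +16 =806
r78=1001110 pc4: +16 =822
r79=1001111 pc5: +32 =854
r80=1010000 pc2: +4 =858
r81=1010001 pc3: +8 =866
r82=1010010 pc3: +8 =874
r83=1010011 pc4: +16 =890
r84=1010100 pc3: +8 =898
r85=1010101 pc4: +16 =914
r86=1010110 pc4: +16 =930
r87=1010111 pc5: +32 =962
r88=1011000 pc3: +8 =970
r89=1011001 pc4: +16 =986
r90=1011010 pc4: +16 =1002
r91=1011011 pc5: +32 =1034
r92=1011100 pc4: +16 =1050
r93=1011101 pc5: +32 =1082
r94=1011110 pc5: +32 =1114
r95=1011111 pc6: +64 =1178
r96=1100000 pc2: +4 =1182
r97=1100001 pc3: +8 =1190
r98=1100010 pc3: +8 =1198
r99=1100011 pc4: +16 =1214
r100=1100100 pc3: +8 =1222
r101=1100101 pc4: +16 =1238
r102=1100110 pc4: +16 =1254
r103=1100111 pc5: +32 =1286
r104=1101000 pc3: +8 =1294

Answer: 1294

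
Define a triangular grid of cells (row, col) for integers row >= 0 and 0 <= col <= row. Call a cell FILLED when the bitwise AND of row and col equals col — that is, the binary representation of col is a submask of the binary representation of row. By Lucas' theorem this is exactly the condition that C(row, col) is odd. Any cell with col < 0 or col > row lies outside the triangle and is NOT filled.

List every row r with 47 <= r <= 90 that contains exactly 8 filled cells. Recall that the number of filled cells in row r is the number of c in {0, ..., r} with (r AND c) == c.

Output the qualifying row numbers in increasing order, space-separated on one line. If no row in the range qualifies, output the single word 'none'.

Answer: 49 50 52 56 67 69 70 73 74 76 81 82 84 88

Derivation:
Row r has 2^popcount(r) filled cells, so we need popcount(r) = log2(8) = 3.
Scan r = 47..90 and keep those with exactly 3 one-bits:
r=47=101111 popcount=5 -> skip
r=48=110000 popcount=2 -> skip
r=49=110001 popcount=3 -> KEEP
r=50=110010 popcount=3 -> KEEP
r=51=110011 popcount=4 -> skip
r=52=110100 popcount=3 -> KEEP
r=53=110101 popcount=4 -> skip
r=54=110110 popcount=4 -> skip
r=55=110111 popcount=5 -> skip
r=56=111000 popcount=3 -> KEEP
r=57=111001 popcount=4 -> skip
r=58=111010 popcount=4 -> skip
r=59=111011 popcount=5 -> skip
r=60=111100 popcount=4 -> skip
r=61=111101 popcount=5 -> skip
r=62=111110 popcount=5 -> skip
r=63=111111 popcount=6 -> skip
r=64=1000000 popcount=1 -> skip
r=65=1000001 popcount=2 -> skip
r=66=1000010 popcount=2 -> skip
r=67=1000011 popcount=3 -> KEEP
r=68=1000100 popcount=2 -> skip
r=69=1000101 popcount=3 -> KEEP
r=70=1000110 popcount=3 -> KEEP
r=71=1000111 popcount=4 -> skip
r=72=1001000 popcount=2 -> skip
r=73=1001001 popcount=3 -> KEEP
r=74=1001010 popcount=3 -> KEEP
r=75=1001011 popcount=4 -> skip
r=76=1001100 popcount=3 -> KEEP
r=77=1001101 popcount=4 -> skip
r=78=1001110 popcount=4 -> skip
r=79=1001111 popcount=5 -> skip
r=80=1010000 popcount=2 -> skip
r=81=1010001 popcount=3 -> KEEP
r=82=1010010 popcount=3 -> KEEP
r=83=1010011 popcount=4 -> skip
r=84=1010100 popcount=3 -> KEEP
r=85=1010101 popcount=4 -> skip
r=86=1010110 popcount=4 -> skip
r=87=1010111 popcount=5 -> skip
r=88=1011000 popcount=3 -> KEEP
r=89=1011001 popcount=4 -> skip
r=90=1011010 popcount=4 -> skip
Kept rows: 49 50 52 56 67 69 70 73 74 76 81 82 84 88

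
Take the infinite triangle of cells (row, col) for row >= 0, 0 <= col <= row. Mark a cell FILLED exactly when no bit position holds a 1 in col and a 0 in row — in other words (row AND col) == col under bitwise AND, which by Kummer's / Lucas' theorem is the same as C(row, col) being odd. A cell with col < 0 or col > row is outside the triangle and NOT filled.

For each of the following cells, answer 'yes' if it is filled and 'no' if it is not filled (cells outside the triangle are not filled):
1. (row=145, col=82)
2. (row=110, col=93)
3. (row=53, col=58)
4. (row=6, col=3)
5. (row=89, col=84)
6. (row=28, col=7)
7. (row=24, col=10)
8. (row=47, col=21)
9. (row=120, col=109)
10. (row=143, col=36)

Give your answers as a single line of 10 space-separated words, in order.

Answer: no no no no no no no no no no

Derivation:
(145,82): row=0b10010001, col=0b1010010, row AND col = 0b10000 = 16; 16 != 82 -> empty
(110,93): row=0b1101110, col=0b1011101, row AND col = 0b1001100 = 76; 76 != 93 -> empty
(53,58): col outside [0, 53] -> not filled
(6,3): row=0b110, col=0b11, row AND col = 0b10 = 2; 2 != 3 -> empty
(89,84): row=0b1011001, col=0b1010100, row AND col = 0b1010000 = 80; 80 != 84 -> empty
(28,7): row=0b11100, col=0b111, row AND col = 0b100 = 4; 4 != 7 -> empty
(24,10): row=0b11000, col=0b1010, row AND col = 0b1000 = 8; 8 != 10 -> empty
(47,21): row=0b101111, col=0b10101, row AND col = 0b101 = 5; 5 != 21 -> empty
(120,109): row=0b1111000, col=0b1101101, row AND col = 0b1101000 = 104; 104 != 109 -> empty
(143,36): row=0b10001111, col=0b100100, row AND col = 0b100 = 4; 4 != 36 -> empty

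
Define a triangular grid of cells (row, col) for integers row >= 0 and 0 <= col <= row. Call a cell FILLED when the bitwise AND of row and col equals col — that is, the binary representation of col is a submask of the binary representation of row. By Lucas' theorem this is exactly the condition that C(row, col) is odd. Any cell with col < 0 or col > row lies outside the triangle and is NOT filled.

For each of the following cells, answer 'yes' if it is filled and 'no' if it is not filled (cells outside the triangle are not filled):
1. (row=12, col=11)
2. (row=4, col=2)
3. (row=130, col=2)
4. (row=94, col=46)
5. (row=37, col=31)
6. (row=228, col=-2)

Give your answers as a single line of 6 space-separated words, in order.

Answer: no no yes no no no

Derivation:
(12,11): row=0b1100, col=0b1011, row AND col = 0b1000 = 8; 8 != 11 -> empty
(4,2): row=0b100, col=0b10, row AND col = 0b0 = 0; 0 != 2 -> empty
(130,2): row=0b10000010, col=0b10, row AND col = 0b10 = 2; 2 == 2 -> filled
(94,46): row=0b1011110, col=0b101110, row AND col = 0b1110 = 14; 14 != 46 -> empty
(37,31): row=0b100101, col=0b11111, row AND col = 0b101 = 5; 5 != 31 -> empty
(228,-2): col outside [0, 228] -> not filled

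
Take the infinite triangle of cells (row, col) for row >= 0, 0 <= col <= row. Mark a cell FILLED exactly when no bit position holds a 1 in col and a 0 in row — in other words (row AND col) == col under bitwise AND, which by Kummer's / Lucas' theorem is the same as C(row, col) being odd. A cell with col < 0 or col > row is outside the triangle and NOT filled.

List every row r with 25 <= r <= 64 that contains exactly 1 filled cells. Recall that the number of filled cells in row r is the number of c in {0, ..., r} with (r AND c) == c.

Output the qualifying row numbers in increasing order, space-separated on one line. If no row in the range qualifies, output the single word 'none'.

Answer: none

Derivation:
Row r has 2^popcount(r) filled cells, so we need popcount(r) = log2(1) = 0.
Scan r = 25..64 and keep those with exactly 0 one-bits:
r=25=11001 popcount=3 -> skip
r=26=11010 popcount=3 -> skip
r=27=11011 popcount=4 -> skip
r=28=11100 popcount=3 -> skip
r=29=11101 popcount=4 -> skip
r=30=11110 popcount=4 -> skip
r=31=11111 popcount=5 -> skip
r=32=100000 popcount=1 -> skip
r=33=100001 popcount=2 -> skip
r=34=100010 popcount=2 -> skip
r=35=100011 popcount=3 -> skip
r=36=100100 popcount=2 -> skip
r=37=100101 popcount=3 -> skip
r=38=100110 popcount=3 -> skip
r=39=100111 popcount=4 -> skip
r=40=101000 popcount=2 -> skip
r=41=101001 popcount=3 -> skip
r=42=101010 popcount=3 -> skip
r=43=101011 popcount=4 -> skip
r=44=101100 popcount=3 -> skip
r=45=101101 popcount=4 -> skip
r=46=101110 popcount=4 -> skip
r=47=101111 popcount=5 -> skip
r=48=110000 popcount=2 -> skip
r=49=110001 popcount=3 -> skip
r=50=110010 popcount=3 -> skip
r=51=110011 popcount=4 -> skip
r=52=110100 popcount=3 -> skip
r=53=110101 popcount=4 -> skip
r=54=110110 popcount=4 -> skip
r=55=110111 popcount=5 -> skip
r=56=111000 popcount=3 -> skip
r=57=111001 popcount=4 -> skip
r=58=111010 popcount=4 -> skip
r=59=111011 popcount=5 -> skip
r=60=111100 popcount=4 -> skip
r=61=111101 popcount=5 -> skip
r=62=111110 popcount=5 -> skip
r=63=111111 popcount=6 -> skip
r=64=1000000 popcount=1 -> skip
Kept rows: none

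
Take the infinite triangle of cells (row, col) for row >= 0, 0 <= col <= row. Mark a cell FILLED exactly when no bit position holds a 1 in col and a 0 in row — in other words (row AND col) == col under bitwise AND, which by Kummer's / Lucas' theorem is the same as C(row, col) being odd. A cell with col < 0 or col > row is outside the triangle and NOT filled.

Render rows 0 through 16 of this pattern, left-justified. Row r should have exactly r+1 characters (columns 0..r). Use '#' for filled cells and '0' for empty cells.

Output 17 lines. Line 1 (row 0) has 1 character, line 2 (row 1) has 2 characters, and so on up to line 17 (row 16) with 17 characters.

r0=0: #
r1=1: ##
r2=10: #0#
r3=11: ####
r4=100: #000#
r5=101: ##00##
r6=110: #0#0#0#
r7=111: ########
r8=1000: #0000000#
r9=1001: ##000000##
r10=1010: #0#00000#0#
r11=1011: ####0000####
r12=1100: #000#000#000#
r13=1101: ##00##00##00##
r14=1110: #0#0#0#0#0#0#0#
r15=1111: ################
r16=10000: #000000000000000#

Answer: #
##
#0#
####
#000#
##00##
#0#0#0#
########
#0000000#
##000000##
#0#00000#0#
####0000####
#000#000#000#
##00##00##00##
#0#0#0#0#0#0#0#
################
#000000000000000#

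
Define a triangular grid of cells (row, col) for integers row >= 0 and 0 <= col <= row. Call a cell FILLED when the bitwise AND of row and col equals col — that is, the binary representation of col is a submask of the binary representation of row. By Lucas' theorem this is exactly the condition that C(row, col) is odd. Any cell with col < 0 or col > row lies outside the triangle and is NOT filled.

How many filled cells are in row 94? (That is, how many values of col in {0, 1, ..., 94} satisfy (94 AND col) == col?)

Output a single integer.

94 in binary = 1011110
popcount(94) = number of 1-bits in 1011110 = 5
A col c satisfies (94 AND c) == c iff every set bit of c is also set in 94; each of the 5 set bits of 94 can independently be on or off in c.
count = 2^5 = 32

Answer: 32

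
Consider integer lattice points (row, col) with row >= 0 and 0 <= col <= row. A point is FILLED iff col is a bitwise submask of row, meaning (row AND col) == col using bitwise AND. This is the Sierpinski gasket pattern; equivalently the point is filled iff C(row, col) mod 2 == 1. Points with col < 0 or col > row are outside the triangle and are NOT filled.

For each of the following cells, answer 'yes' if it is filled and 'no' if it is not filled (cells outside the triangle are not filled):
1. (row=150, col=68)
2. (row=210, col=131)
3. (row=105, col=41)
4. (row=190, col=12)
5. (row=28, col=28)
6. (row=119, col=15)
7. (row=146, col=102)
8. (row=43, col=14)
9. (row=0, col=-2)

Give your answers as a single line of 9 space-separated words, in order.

(150,68): row=0b10010110, col=0b1000100, row AND col = 0b100 = 4; 4 != 68 -> empty
(210,131): row=0b11010010, col=0b10000011, row AND col = 0b10000010 = 130; 130 != 131 -> empty
(105,41): row=0b1101001, col=0b101001, row AND col = 0b101001 = 41; 41 == 41 -> filled
(190,12): row=0b10111110, col=0b1100, row AND col = 0b1100 = 12; 12 == 12 -> filled
(28,28): row=0b11100, col=0b11100, row AND col = 0b11100 = 28; 28 == 28 -> filled
(119,15): row=0b1110111, col=0b1111, row AND col = 0b111 = 7; 7 != 15 -> empty
(146,102): row=0b10010010, col=0b1100110, row AND col = 0b10 = 2; 2 != 102 -> empty
(43,14): row=0b101011, col=0b1110, row AND col = 0b1010 = 10; 10 != 14 -> empty
(0,-2): col outside [0, 0] -> not filled

Answer: no no yes yes yes no no no no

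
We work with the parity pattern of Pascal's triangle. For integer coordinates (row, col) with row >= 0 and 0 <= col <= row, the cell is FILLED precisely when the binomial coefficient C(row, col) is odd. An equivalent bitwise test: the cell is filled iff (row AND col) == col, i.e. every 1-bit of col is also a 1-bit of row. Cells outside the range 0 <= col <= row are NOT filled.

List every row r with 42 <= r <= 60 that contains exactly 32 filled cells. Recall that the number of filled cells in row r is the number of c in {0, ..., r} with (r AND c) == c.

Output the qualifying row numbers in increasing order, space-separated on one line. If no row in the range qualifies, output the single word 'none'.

Row r has 2^popcount(r) filled cells, so we need popcount(r) = log2(32) = 5.
Scan r = 42..60 and keep those with exactly 5 one-bits:
r=42=101010 popcount=3 -> skip
r=43=101011 popcount=4 -> skip
r=44=101100 popcount=3 -> skip
r=45=101101 popcount=4 -> skip
r=46=101110 popcount=4 -> skip
r=47=101111 popcount=5 -> KEEP
r=48=110000 popcount=2 -> skip
r=49=110001 popcount=3 -> skip
r=50=110010 popcount=3 -> skip
r=51=110011 popcount=4 -> skip
r=52=110100 popcount=3 -> skip
r=53=110101 popcount=4 -> skip
r=54=110110 popcount=4 -> skip
r=55=110111 popcount=5 -> KEEP
r=56=111000 popcount=3 -> skip
r=57=111001 popcount=4 -> skip
r=58=111010 popcount=4 -> skip
r=59=111011 popcount=5 -> KEEP
r=60=111100 popcount=4 -> skip
Kept rows: 47 55 59

Answer: 47 55 59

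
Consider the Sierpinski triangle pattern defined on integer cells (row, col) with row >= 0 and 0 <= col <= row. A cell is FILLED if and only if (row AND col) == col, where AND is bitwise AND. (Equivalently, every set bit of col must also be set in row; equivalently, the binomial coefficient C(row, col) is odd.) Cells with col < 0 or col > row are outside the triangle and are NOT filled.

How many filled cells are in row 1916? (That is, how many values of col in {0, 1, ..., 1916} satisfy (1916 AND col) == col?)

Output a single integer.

1916 in binary = 11101111100
popcount(1916) = number of 1-bits in 11101111100 = 8
A col c satisfies (1916 AND c) == c iff every set bit of c is also set in 1916; each of the 8 set bits of 1916 can independently be on or off in c.
count = 2^8 = 256

Answer: 256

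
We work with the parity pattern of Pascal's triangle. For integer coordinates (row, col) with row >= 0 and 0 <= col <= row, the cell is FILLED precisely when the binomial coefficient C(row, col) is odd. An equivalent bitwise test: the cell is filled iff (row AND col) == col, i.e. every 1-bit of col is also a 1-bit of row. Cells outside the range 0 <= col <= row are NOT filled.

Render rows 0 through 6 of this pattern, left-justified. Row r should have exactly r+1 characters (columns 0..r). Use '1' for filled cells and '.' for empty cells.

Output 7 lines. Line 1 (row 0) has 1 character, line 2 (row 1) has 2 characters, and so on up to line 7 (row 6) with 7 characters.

r0=0: 1
r1=1: 11
r2=10: 1.1
r3=11: 1111
r4=100: 1...1
r5=101: 11..11
r6=110: 1.1.1.1

Answer: 1
11
1.1
1111
1...1
11..11
1.1.1.1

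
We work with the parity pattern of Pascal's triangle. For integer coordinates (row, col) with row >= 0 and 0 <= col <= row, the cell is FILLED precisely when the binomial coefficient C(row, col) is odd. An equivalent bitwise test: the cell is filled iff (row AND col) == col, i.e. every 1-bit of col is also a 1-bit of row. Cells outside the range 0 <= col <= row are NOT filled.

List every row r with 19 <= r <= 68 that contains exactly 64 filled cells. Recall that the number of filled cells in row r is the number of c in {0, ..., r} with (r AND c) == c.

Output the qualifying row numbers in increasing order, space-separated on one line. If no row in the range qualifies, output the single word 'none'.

Answer: 63

Derivation:
Row r has 2^popcount(r) filled cells, so we need popcount(r) = log2(64) = 6.
Scan r = 19..68 and keep those with exactly 6 one-bits:
r=19=10011 popcount=3 -> skip
r=20=10100 popcount=2 -> skip
r=21=10101 popcount=3 -> skip
r=22=10110 popcount=3 -> skip
r=23=10111 popcount=4 -> skip
r=24=11000 popcount=2 -> skip
r=25=11001 popcount=3 -> skip
r=26=11010 popcount=3 -> skip
r=27=11011 popcount=4 -> skip
r=28=11100 popcount=3 -> skip
r=29=11101 popcount=4 -> skip
r=30=11110 popcount=4 -> skip
r=31=11111 popcount=5 -> skip
r=32=100000 popcount=1 -> skip
r=33=100001 popcount=2 -> skip
r=34=100010 popcount=2 -> skip
r=35=100011 popcount=3 -> skip
r=36=100100 popcount=2 -> skip
r=37=100101 popcount=3 -> skip
r=38=100110 popcount=3 -> skip
r=39=100111 popcount=4 -> skip
r=40=101000 popcount=2 -> skip
r=41=101001 popcount=3 -> skip
r=42=101010 popcount=3 -> skip
r=43=101011 popcount=4 -> skip
r=44=101100 popcount=3 -> skip
r=45=101101 popcount=4 -> skip
r=46=101110 popcount=4 -> skip
r=47=101111 popcount=5 -> skip
r=48=110000 popcount=2 -> skip
r=49=110001 popcount=3 -> skip
r=50=110010 popcount=3 -> skip
r=51=110011 popcount=4 -> skip
r=52=110100 popcount=3 -> skip
r=53=110101 popcount=4 -> skip
r=54=110110 popcount=4 -> skip
r=55=110111 popcount=5 -> skip
r=56=111000 popcount=3 -> skip
r=57=111001 popcount=4 -> skip
r=58=111010 popcount=4 -> skip
r=59=111011 popcount=5 -> skip
r=60=111100 popcount=4 -> skip
r=61=111101 popcount=5 -> skip
r=62=111110 popcount=5 -> skip
r=63=111111 popcount=6 -> KEEP
r=64=1000000 popcount=1 -> skip
r=65=1000001 popcount=2 -> skip
r=66=1000010 popcount=2 -> skip
r=67=1000011 popcount=3 -> skip
r=68=1000100 popcount=2 -> skip
Kept rows: 63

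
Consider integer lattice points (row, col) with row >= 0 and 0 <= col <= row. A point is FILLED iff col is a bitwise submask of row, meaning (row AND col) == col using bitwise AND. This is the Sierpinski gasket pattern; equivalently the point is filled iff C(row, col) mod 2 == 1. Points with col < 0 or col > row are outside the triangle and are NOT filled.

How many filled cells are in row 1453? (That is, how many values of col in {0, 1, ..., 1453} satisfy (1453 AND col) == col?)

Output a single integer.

1453 in binary = 10110101101
popcount(1453) = number of 1-bits in 10110101101 = 7
A col c satisfies (1453 AND c) == c iff every set bit of c is also set in 1453; each of the 7 set bits of 1453 can independently be on or off in c.
count = 2^7 = 128

Answer: 128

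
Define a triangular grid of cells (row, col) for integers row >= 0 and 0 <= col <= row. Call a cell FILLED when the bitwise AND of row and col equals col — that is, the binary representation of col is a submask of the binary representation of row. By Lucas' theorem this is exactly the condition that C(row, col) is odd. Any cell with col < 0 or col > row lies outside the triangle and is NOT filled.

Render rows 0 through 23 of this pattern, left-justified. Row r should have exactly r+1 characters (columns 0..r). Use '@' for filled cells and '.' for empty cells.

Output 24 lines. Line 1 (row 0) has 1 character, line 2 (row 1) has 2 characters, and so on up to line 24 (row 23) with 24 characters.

Answer: @
@@
@.@
@@@@
@...@
@@..@@
@.@.@.@
@@@@@@@@
@.......@
@@......@@
@.@.....@.@
@@@@....@@@@
@...@...@...@
@@..@@..@@..@@
@.@.@.@.@.@.@.@
@@@@@@@@@@@@@@@@
@...............@
@@..............@@
@.@.............@.@
@@@@............@@@@
@...@...........@...@
@@..@@..........@@..@@
@.@.@.@.........@.@.@.@
@@@@@@@@........@@@@@@@@

Derivation:
r0=0: @
r1=1: @@
r2=10: @.@
r3=11: @@@@
r4=100: @...@
r5=101: @@..@@
r6=110: @.@.@.@
r7=111: @@@@@@@@
r8=1000: @.......@
r9=1001: @@......@@
r10=1010: @.@.....@.@
r11=1011: @@@@....@@@@
r12=1100: @...@...@...@
r13=1101: @@..@@..@@..@@
r14=1110: @.@.@.@.@.@.@.@
r15=1111: @@@@@@@@@@@@@@@@
r16=10000: @...............@
r17=10001: @@..............@@
r18=10010: @.@.............@.@
r19=10011: @@@@............@@@@
r20=10100: @...@...........@...@
r21=10101: @@..@@..........@@..@@
r22=10110: @.@.@.@.........@.@.@.@
r23=10111: @@@@@@@@........@@@@@@@@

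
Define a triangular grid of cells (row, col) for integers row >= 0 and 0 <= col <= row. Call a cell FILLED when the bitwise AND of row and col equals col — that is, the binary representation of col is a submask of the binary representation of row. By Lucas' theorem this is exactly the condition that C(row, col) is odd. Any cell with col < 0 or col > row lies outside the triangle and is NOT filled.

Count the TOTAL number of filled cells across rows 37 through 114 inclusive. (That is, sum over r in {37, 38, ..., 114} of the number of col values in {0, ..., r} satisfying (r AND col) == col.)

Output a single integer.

r37=100101 pc3: +8 =8
r38=100110 pc3: +8 =16
r39=100111 pc4: +16 =32
r40=101000 pc2: +4 =36
r41=101001 pc3: +8 =44
r42=101010 pc3: +8 =52
r43=101011 pc4: +16 =68
r44=101100 pc3: +8 =76
r45=101101 pc4: +16 =92
r46=101110 pc4: +16 =108
r47=101111 pc5: +32 =140
r48=110000 pc2: +4 =144
r49=110001 pc3: +8 =152
r50=110010 pc3: +8 =160
r51=110011 pc4: +16 =176
r52=110100 pc3: +8 =184
r53=110101 pc4: +16 =200
r54=110110 pc4: +16 =216
r55=110111 pc5: +32 =248
r56=111000 pc3: +8 =256
r57=111001 pc4: +16 =272
r58=111010 pc4: +16 =288
r59=111011 pc5: +32 =320
r60=111100 pc4: +16 =336
r61=111101 pc5: +32 =368
r62=111110 pc5: +32 =400
r63=111111 pc6: +64 =464
r64=1000000 pc1: +2 =466
r65=1000001 pc2: +4 =470
r66=1000010 pc2: +4 =474
r67=1000011 pc3: +8 =482
r68=1000100 pc2: +4 =486
r69=1000101 pc3: +8 =494
r70=1000110 pc3: +8 =502
r71=1000111 pc4: +16 =518
r72=1001000 pc2: +4 =522
r73=1001001 pc3: +8 =530
r74=1001010 pc3: +8 =538
r75=1001011 pc4: +16 =554
r76=1001100 pc3: +8 =562
r77=1001101 pc4: +16 =578
r78=1001110 pc4: +16 =594
r79=1001111 pc5: +32 =626
r80=1010000 pc2: +4 =630
r81=1010001 pc3: +8 =638
r82=1010010 pc3: +8 =646
r83=1010011 pc4: +16 =662
r84=1010100 pc3: +8 =670
r85=1010101 pc4: +16 =686
r86=1010110 pc4: +16 =702
r87=1010111 pc5: +32 =734
r88=1011000 pc3: +8 =742
r89=1011001 pc4: +16 =758
r90=1011010 pc4: +16 =774
r91=1011011 pc5: +32 =806
r92=1011100 pc4: +16 =822
r93=1011101 pc5: +32 =854
r94=1011110 pc5: +32 =886
r95=1011111 pc6: +64 =950
r96=1100000 pc2: +4 =954
r97=1100001 pc3: +8 =962
r98=1100010 pc3: +8 =970
r99=1100011 pc4: +16 =986
r100=1100100 pc3: +8 =994
r101=1100101 pc4: +16 =1010
r102=1100110 pc4: +16 =1026
r103=1100111 pc5: +32 =1058
r104=1101000 pc3: +8 =1066
r105=1101001 pc4: +16 =1082
r106=1101010 pc4: +16 =1098
r107=1101011 pc5: +32 =1130
r108=1101100 pc4: +16 =1146
r109=1101101 pc5: +32 =1178
r110=1101110 pc5: +32 =1210
r111=1101111 pc6: +64 =1274
r112=1110000 pc3: +8 =1282
r113=1110001 pc4: +16 =1298
r114=1110010 pc4: +16 =1314

Answer: 1314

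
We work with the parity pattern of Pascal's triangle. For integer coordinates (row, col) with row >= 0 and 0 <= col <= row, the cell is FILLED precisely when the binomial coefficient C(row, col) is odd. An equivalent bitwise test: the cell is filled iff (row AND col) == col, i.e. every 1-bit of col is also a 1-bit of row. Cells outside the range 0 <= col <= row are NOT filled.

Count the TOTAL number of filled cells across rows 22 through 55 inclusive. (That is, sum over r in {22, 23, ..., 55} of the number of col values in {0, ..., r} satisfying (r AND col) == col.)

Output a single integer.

r22=10110 pc3: +8 =8
r23=10111 pc4: +16 =24
r24=11000 pc2: +4 =28
r25=11001 pc3: +8 =36
r26=11010 pc3: +8 =44
r27=11011 pc4: +16 =60
r28=11100 pc3: +8 =68
r29=11101 pc4: +16 =84
r30=11110 pc4: +16 =100
r31=11111 pc5: +32 =132
r32=100000 pc1: +2 =134
r33=100001 pc2: +4 =138
r34=100010 pc2: +4 =142
r35=100011 pc3: +8 =150
r36=100100 pc2: +4 =154
r37=100101 pc3: +8 =162
r38=100110 pc3: +8 =170
r39=100111 pc4: +16 =186
r40=101000 pc2: +4 =190
r41=101001 pc3: +8 =198
r42=101010 pc3: +8 =206
r43=101011 pc4: +16 =222
r44=101100 pc3: +8 =230
r45=101101 pc4: +16 =246
r46=101110 pc4: +16 =262
r47=101111 pc5: +32 =294
r48=110000 pc2: +4 =298
r49=110001 pc3: +8 =306
r50=110010 pc3: +8 =314
r51=110011 pc4: +16 =330
r52=110100 pc3: +8 =338
r53=110101 pc4: +16 =354
r54=110110 pc4: +16 =370
r55=110111 pc5: +32 =402

Answer: 402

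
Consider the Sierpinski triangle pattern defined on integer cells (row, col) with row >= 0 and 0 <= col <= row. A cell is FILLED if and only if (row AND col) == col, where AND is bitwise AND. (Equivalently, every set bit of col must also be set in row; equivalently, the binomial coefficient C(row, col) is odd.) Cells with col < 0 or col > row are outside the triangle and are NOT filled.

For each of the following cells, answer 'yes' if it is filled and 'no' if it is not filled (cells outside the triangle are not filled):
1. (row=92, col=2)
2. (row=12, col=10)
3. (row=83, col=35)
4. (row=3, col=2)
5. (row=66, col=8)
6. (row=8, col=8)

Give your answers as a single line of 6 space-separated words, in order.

(92,2): row=0b1011100, col=0b10, row AND col = 0b0 = 0; 0 != 2 -> empty
(12,10): row=0b1100, col=0b1010, row AND col = 0b1000 = 8; 8 != 10 -> empty
(83,35): row=0b1010011, col=0b100011, row AND col = 0b11 = 3; 3 != 35 -> empty
(3,2): row=0b11, col=0b10, row AND col = 0b10 = 2; 2 == 2 -> filled
(66,8): row=0b1000010, col=0b1000, row AND col = 0b0 = 0; 0 != 8 -> empty
(8,8): row=0b1000, col=0b1000, row AND col = 0b1000 = 8; 8 == 8 -> filled

Answer: no no no yes no yes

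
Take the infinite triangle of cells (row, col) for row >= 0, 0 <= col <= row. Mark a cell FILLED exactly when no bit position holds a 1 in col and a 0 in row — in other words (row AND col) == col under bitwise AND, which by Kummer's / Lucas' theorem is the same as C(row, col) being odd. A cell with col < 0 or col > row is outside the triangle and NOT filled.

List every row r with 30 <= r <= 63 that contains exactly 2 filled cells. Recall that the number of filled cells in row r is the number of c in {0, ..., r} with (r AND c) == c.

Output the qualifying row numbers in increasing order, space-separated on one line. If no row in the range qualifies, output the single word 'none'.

Row r has 2^popcount(r) filled cells, so we need popcount(r) = log2(2) = 1.
Scan r = 30..63 and keep those with exactly 1 one-bits:
r=30=11110 popcount=4 -> skip
r=31=11111 popcount=5 -> skip
r=32=100000 popcount=1 -> KEEP
r=33=100001 popcount=2 -> skip
r=34=100010 popcount=2 -> skip
r=35=100011 popcount=3 -> skip
r=36=100100 popcount=2 -> skip
r=37=100101 popcount=3 -> skip
r=38=100110 popcount=3 -> skip
r=39=100111 popcount=4 -> skip
r=40=101000 popcount=2 -> skip
r=41=101001 popcount=3 -> skip
r=42=101010 popcount=3 -> skip
r=43=101011 popcount=4 -> skip
r=44=101100 popcount=3 -> skip
r=45=101101 popcount=4 -> skip
r=46=101110 popcount=4 -> skip
r=47=101111 popcount=5 -> skip
r=48=110000 popcount=2 -> skip
r=49=110001 popcount=3 -> skip
r=50=110010 popcount=3 -> skip
r=51=110011 popcount=4 -> skip
r=52=110100 popcount=3 -> skip
r=53=110101 popcount=4 -> skip
r=54=110110 popcount=4 -> skip
r=55=110111 popcount=5 -> skip
r=56=111000 popcount=3 -> skip
r=57=111001 popcount=4 -> skip
r=58=111010 popcount=4 -> skip
r=59=111011 popcount=5 -> skip
r=60=111100 popcount=4 -> skip
r=61=111101 popcount=5 -> skip
r=62=111110 popcount=5 -> skip
r=63=111111 popcount=6 -> skip
Kept rows: 32

Answer: 32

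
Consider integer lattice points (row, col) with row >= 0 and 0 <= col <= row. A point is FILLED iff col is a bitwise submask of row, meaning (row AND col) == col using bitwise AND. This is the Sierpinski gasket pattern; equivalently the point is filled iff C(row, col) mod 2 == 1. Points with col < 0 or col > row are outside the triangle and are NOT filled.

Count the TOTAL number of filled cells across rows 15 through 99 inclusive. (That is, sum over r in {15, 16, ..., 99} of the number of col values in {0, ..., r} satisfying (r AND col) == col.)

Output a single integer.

Answer: 1186

Derivation:
r15=1111 pc4: +16 =16
r16=10000 pc1: +2 =18
r17=10001 pc2: +4 =22
r18=10010 pc2: +4 =26
r19=10011 pc3: +8 =34
r20=10100 pc2: +4 =38
r21=10101 pc3: +8 =46
r22=10110 pc3: +8 =54
r23=10111 pc4: +16 =70
r24=11000 pc2: +4 =74
r25=11001 pc3: +8 =82
r26=11010 pc3: +8 =90
r27=11011 pc4: +16 =106
r28=11100 pc3: +8 =114
r29=11101 pc4: +16 =130
r30=11110 pc4: +16 =146
r31=11111 pc5: +32 =178
r32=100000 pc1: +2 =180
r33=100001 pc2: +4 =184
r34=100010 pc2: +4 =188
r35=100011 pc3: +8 =196
r36=100100 pc2: +4 =200
r37=100101 pc3: +8 =208
r38=100110 pc3: +8 =216
r39=100111 pc4: +16 =232
r40=101000 pc2: +4 =236
r41=101001 pc3: +8 =244
r42=101010 pc3: +8 =252
r43=101011 pc4: +16 =268
r44=101100 pc3: +8 =276
r45=101101 pc4: +16 =292
r46=101110 pc4: +16 =308
r47=101111 pc5: +32 =340
r48=110000 pc2: +4 =344
r49=110001 pc3: +8 =352
r50=110010 pc3: +8 =360
r51=110011 pc4: +16 =376
r52=110100 pc3: +8 =384
r53=110101 pc4: +16 =400
r54=110110 pc4: +16 =416
r55=110111 pc5: +32 =448
r56=111000 pc3: +8 =456
r57=111001 pc4: +16 =472
r58=111010 pc4: +16 =488
r59=111011 pc5: +32 =520
r60=111100 pc4: +16 =536
r61=111101 pc5: +32 =568
r62=111110 pc5: +32 =600
r63=111111 pc6: +64 =664
r64=1000000 pc1: +2 =666
r65=1000001 pc2: +4 =670
r66=1000010 pc2: +4 =674
r67=1000011 pc3: +8 =682
r68=1000100 pc2: +4 =686
r69=1000101 pc3: +8 =694
r70=1000110 pc3: +8 =702
r71=1000111 pc4: +16 =718
r72=1001000 pc2: +4 =722
r73=1001001 pc3: +8 =730
r74=1001010 pc3: +8 =738
r75=1001011 pc4: +16 =754
r76=1001100 pc3: +8 =762
r77=1001101 pc4: +16 =778
r78=1001110 pc4: +16 =794
r79=1001111 pc5: +32 =826
r80=1010000 pc2: +4 =830
r81=1010001 pc3: +8 =838
r82=1010010 pc3: +8 =846
r83=1010011 pc4: +16 =862
r84=1010100 pc3: +8 =870
r85=1010101 pc4: +16 =886
r86=1010110 pc4: +16 =902
r87=1010111 pc5: +32 =934
r88=1011000 pc3: +8 =942
r89=1011001 pc4: +16 =958
r90=1011010 pc4: +16 =974
r91=1011011 pc5: +32 =1006
r92=1011100 pc4: +16 =1022
r93=1011101 pc5: +32 =1054
r94=1011110 pc5: +32 =1086
r95=1011111 pc6: +64 =1150
r96=1100000 pc2: +4 =1154
r97=1100001 pc3: +8 =1162
r98=1100010 pc3: +8 =1170
r99=1100011 pc4: +16 =1186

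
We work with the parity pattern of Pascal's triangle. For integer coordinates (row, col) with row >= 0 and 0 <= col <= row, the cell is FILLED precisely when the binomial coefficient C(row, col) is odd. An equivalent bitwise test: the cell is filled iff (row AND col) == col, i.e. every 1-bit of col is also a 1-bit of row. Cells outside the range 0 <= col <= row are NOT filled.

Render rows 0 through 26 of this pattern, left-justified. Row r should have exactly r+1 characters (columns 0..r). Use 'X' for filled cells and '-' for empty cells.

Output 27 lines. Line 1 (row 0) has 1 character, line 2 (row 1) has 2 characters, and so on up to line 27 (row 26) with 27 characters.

Answer: X
XX
X-X
XXXX
X---X
XX--XX
X-X-X-X
XXXXXXXX
X-------X
XX------XX
X-X-----X-X
XXXX----XXXX
X---X---X---X
XX--XX--XX--XX
X-X-X-X-X-X-X-X
XXXXXXXXXXXXXXXX
X---------------X
XX--------------XX
X-X-------------X-X
XXXX------------XXXX
X---X-----------X---X
XX--XX----------XX--XX
X-X-X-X---------X-X-X-X
XXXXXXXX--------XXXXXXXX
X-------X-------X-------X
XX------XX------XX------XX
X-X-----X-X-----X-X-----X-X

Derivation:
r0=0: X
r1=1: XX
r2=10: X-X
r3=11: XXXX
r4=100: X---X
r5=101: XX--XX
r6=110: X-X-X-X
r7=111: XXXXXXXX
r8=1000: X-------X
r9=1001: XX------XX
r10=1010: X-X-----X-X
r11=1011: XXXX----XXXX
r12=1100: X---X---X---X
r13=1101: XX--XX--XX--XX
r14=1110: X-X-X-X-X-X-X-X
r15=1111: XXXXXXXXXXXXXXXX
r16=10000: X---------------X
r17=10001: XX--------------XX
r18=10010: X-X-------------X-X
r19=10011: XXXX------------XXXX
r20=10100: X---X-----------X---X
r21=10101: XX--XX----------XX--XX
r22=10110: X-X-X-X---------X-X-X-X
r23=10111: XXXXXXXX--------XXXXXXXX
r24=11000: X-------X-------X-------X
r25=11001: XX------XX------XX------XX
r26=11010: X-X-----X-X-----X-X-----X-X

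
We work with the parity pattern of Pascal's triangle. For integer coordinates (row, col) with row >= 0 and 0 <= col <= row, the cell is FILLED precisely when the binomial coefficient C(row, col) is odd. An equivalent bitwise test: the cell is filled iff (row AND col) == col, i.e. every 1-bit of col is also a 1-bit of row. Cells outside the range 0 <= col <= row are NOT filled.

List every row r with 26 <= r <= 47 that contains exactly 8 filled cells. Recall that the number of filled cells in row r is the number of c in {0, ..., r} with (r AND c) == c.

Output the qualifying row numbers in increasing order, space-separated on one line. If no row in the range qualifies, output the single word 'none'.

Row r has 2^popcount(r) filled cells, so we need popcount(r) = log2(8) = 3.
Scan r = 26..47 and keep those with exactly 3 one-bits:
r=26=11010 popcount=3 -> KEEP
r=27=11011 popcount=4 -> skip
r=28=11100 popcount=3 -> KEEP
r=29=11101 popcount=4 -> skip
r=30=11110 popcount=4 -> skip
r=31=11111 popcount=5 -> skip
r=32=100000 popcount=1 -> skip
r=33=100001 popcount=2 -> skip
r=34=100010 popcount=2 -> skip
r=35=100011 popcount=3 -> KEEP
r=36=100100 popcount=2 -> skip
r=37=100101 popcount=3 -> KEEP
r=38=100110 popcount=3 -> KEEP
r=39=100111 popcount=4 -> skip
r=40=101000 popcount=2 -> skip
r=41=101001 popcount=3 -> KEEP
r=42=101010 popcount=3 -> KEEP
r=43=101011 popcount=4 -> skip
r=44=101100 popcount=3 -> KEEP
r=45=101101 popcount=4 -> skip
r=46=101110 popcount=4 -> skip
r=47=101111 popcount=5 -> skip
Kept rows: 26 28 35 37 38 41 42 44

Answer: 26 28 35 37 38 41 42 44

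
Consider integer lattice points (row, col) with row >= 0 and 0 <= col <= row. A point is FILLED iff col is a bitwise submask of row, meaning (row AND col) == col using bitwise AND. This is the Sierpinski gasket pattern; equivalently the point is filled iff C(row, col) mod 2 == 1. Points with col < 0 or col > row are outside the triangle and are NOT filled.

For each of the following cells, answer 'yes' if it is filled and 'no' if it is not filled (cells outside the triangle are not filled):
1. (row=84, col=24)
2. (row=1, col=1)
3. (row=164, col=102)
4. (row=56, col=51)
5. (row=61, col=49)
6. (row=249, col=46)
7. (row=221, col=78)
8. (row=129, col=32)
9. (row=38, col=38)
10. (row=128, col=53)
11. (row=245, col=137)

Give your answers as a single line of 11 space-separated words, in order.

(84,24): row=0b1010100, col=0b11000, row AND col = 0b10000 = 16; 16 != 24 -> empty
(1,1): row=0b1, col=0b1, row AND col = 0b1 = 1; 1 == 1 -> filled
(164,102): row=0b10100100, col=0b1100110, row AND col = 0b100100 = 36; 36 != 102 -> empty
(56,51): row=0b111000, col=0b110011, row AND col = 0b110000 = 48; 48 != 51 -> empty
(61,49): row=0b111101, col=0b110001, row AND col = 0b110001 = 49; 49 == 49 -> filled
(249,46): row=0b11111001, col=0b101110, row AND col = 0b101000 = 40; 40 != 46 -> empty
(221,78): row=0b11011101, col=0b1001110, row AND col = 0b1001100 = 76; 76 != 78 -> empty
(129,32): row=0b10000001, col=0b100000, row AND col = 0b0 = 0; 0 != 32 -> empty
(38,38): row=0b100110, col=0b100110, row AND col = 0b100110 = 38; 38 == 38 -> filled
(128,53): row=0b10000000, col=0b110101, row AND col = 0b0 = 0; 0 != 53 -> empty
(245,137): row=0b11110101, col=0b10001001, row AND col = 0b10000001 = 129; 129 != 137 -> empty

Answer: no yes no no yes no no no yes no no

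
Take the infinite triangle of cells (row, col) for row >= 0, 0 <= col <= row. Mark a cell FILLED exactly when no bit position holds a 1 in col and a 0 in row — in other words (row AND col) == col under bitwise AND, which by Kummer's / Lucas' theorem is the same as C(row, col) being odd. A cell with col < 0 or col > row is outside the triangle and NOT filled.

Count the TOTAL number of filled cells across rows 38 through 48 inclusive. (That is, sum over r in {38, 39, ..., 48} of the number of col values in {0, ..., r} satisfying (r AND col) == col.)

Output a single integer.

Answer: 136

Derivation:
r38=100110 pc3: +8 =8
r39=100111 pc4: +16 =24
r40=101000 pc2: +4 =28
r41=101001 pc3: +8 =36
r42=101010 pc3: +8 =44
r43=101011 pc4: +16 =60
r44=101100 pc3: +8 =68
r45=101101 pc4: +16 =84
r46=101110 pc4: +16 =100
r47=101111 pc5: +32 =132
r48=110000 pc2: +4 =136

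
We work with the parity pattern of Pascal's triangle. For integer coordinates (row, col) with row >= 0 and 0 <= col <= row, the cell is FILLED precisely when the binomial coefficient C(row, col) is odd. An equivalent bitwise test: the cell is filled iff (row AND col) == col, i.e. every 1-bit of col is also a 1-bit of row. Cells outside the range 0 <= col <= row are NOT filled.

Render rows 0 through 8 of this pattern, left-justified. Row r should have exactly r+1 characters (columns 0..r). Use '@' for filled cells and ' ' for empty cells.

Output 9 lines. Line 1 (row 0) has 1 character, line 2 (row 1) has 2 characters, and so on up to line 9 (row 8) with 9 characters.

r0=0: @
r1=1: @@
r2=10: @ @
r3=11: @@@@
r4=100: @   @
r5=101: @@  @@
r6=110: @ @ @ @
r7=111: @@@@@@@@
r8=1000: @       @

Answer: @
@@
@ @
@@@@
@   @
@@  @@
@ @ @ @
@@@@@@@@
@       @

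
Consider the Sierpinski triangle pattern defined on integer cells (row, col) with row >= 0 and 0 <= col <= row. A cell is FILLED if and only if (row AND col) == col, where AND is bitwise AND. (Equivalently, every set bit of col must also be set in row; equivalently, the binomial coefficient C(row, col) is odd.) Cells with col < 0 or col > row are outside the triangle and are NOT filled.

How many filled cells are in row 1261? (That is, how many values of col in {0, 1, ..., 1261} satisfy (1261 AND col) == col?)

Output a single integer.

Answer: 128

Derivation:
1261 in binary = 10011101101
popcount(1261) = number of 1-bits in 10011101101 = 7
A col c satisfies (1261 AND c) == c iff every set bit of c is also set in 1261; each of the 7 set bits of 1261 can independently be on or off in c.
count = 2^7 = 128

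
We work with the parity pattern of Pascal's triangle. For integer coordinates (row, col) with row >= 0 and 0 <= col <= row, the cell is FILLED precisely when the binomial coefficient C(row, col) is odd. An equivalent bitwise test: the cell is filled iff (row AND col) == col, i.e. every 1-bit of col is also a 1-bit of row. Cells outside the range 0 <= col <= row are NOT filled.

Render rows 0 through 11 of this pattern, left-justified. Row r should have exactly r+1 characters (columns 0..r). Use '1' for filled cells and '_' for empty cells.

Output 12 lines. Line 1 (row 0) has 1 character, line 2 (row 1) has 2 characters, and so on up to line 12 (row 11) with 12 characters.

r0=0: 1
r1=1: 11
r2=10: 1_1
r3=11: 1111
r4=100: 1___1
r5=101: 11__11
r6=110: 1_1_1_1
r7=111: 11111111
r8=1000: 1_______1
r9=1001: 11______11
r10=1010: 1_1_____1_1
r11=1011: 1111____1111

Answer: 1
11
1_1
1111
1___1
11__11
1_1_1_1
11111111
1_______1
11______11
1_1_____1_1
1111____1111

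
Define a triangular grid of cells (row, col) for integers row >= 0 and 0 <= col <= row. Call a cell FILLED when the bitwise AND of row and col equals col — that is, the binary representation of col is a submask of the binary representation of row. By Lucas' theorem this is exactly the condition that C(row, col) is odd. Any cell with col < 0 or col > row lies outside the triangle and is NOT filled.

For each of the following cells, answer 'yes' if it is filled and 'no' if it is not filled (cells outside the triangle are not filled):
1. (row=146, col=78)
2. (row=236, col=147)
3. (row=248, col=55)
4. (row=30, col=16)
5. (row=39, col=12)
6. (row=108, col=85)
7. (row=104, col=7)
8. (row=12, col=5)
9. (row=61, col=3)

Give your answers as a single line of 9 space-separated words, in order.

(146,78): row=0b10010010, col=0b1001110, row AND col = 0b10 = 2; 2 != 78 -> empty
(236,147): row=0b11101100, col=0b10010011, row AND col = 0b10000000 = 128; 128 != 147 -> empty
(248,55): row=0b11111000, col=0b110111, row AND col = 0b110000 = 48; 48 != 55 -> empty
(30,16): row=0b11110, col=0b10000, row AND col = 0b10000 = 16; 16 == 16 -> filled
(39,12): row=0b100111, col=0b1100, row AND col = 0b100 = 4; 4 != 12 -> empty
(108,85): row=0b1101100, col=0b1010101, row AND col = 0b1000100 = 68; 68 != 85 -> empty
(104,7): row=0b1101000, col=0b111, row AND col = 0b0 = 0; 0 != 7 -> empty
(12,5): row=0b1100, col=0b101, row AND col = 0b100 = 4; 4 != 5 -> empty
(61,3): row=0b111101, col=0b11, row AND col = 0b1 = 1; 1 != 3 -> empty

Answer: no no no yes no no no no no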